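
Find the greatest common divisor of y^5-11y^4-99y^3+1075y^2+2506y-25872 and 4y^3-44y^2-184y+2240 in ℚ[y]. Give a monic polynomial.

y^2-y-56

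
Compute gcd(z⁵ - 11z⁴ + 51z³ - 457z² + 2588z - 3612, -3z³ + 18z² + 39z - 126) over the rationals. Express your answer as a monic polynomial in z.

z² - 9z + 14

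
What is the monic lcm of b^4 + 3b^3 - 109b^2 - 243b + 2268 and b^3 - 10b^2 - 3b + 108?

By polynomial division,
  b^4 + 3b^3 - 109b^2 - 243b + 2268 = (b + 13)(b^3 - 10b^2 - 3b + 108) + (24b^2 - 312b + 864)
  b^3 - 10b^2 - 3b + 108 = ((1/24)b + 1/8)(24b^2 - 312b + 864) + (0)
Last nonzero remainder: 24b^2 - 312b + 864. Dividing through by 24 gives the monic gcd b^2 - 13b + 36.
Then lcm(f, g) = f·g / gcd(f, g); expanding and making the result monic gives the answer.

b^5 + 6b^4 - 100b^3 - 570b^2 + 1539b + 6804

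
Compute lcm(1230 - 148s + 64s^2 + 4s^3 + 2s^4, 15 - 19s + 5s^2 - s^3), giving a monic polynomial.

-615 + 689s - 106s^2 + 30s^3 + s^4 + s^5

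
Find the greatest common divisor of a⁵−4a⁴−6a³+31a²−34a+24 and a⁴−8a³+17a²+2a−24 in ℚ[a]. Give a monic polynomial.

a²−6a+8

Repeated division with remainder:
  a⁵−4a⁴−6a³+31a²−34a+24 = (a+4)(a⁴−8a³+17a²+2a−24) + (9a³−39a²−18a+120)
  a⁴−8a³+17a²+2a−24 = ((1/9)a−11/27)(9a³−39a²−18a+120) + ((28/9)a²−(56/3)a+224/9)
  9a³−39a²−18a+120 = ((81/28)a+135/28)((28/9)a²−(56/3)a+224/9) + (0)
Last nonzero remainder: (28/9)a²−(56/3)a+224/9. Dividing through by 28/9 gives the monic gcd a²−6a+8.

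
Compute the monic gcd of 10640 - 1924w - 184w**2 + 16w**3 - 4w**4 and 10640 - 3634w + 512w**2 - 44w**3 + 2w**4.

Apply the Euclidean algorithm:
  -4w**4 + 16w**3 - 184w**2 - 1924w + 10640 = (-2)(2w**4 - 44w**3 + 512w**2 - 3634w + 10640) + (-72w**3 + 840w**2 - 9192w + 31920)
  2w**4 - 44w**3 + 512w**2 - 3634w + 10640 = (-(1/36)w + 31/108)(-72w**3 + 840w**2 - 9192w + 31920) + ((140/9)w**2 - (980/9)w + 13300/9)
  -72w**3 + 840w**2 - 9192w + 31920 = (-(162/35)w + 108/5)((140/9)w**2 - (980/9)w + 13300/9) + (0)
Last nonzero remainder: (140/9)w**2 - (980/9)w + 13300/9. Dividing through by 140/9 gives the monic gcd w**2 - 7w + 95.

95 - 7w + w**2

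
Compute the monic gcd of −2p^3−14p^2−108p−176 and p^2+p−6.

1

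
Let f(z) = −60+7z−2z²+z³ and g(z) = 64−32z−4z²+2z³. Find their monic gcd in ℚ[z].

−4+z

Euclidean algorithm in ℚ[z]:
  z³−2z²+7z−60 = (1/2)(2z³−4z²−32z+64) + (23z−92)
  2z³−4z²−32z+64 = ((2/23)z²+(4/23)z−16/23)(23z−92) + (0)
Last nonzero remainder: 23z−92. Dividing through by 23 gives the monic gcd z−4.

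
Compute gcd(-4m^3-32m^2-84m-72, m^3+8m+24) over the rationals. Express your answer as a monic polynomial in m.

m+2

Euclidean algorithm in ℚ[m]:
  -4m^3-32m^2-84m-72 = (-4)(m^3+8m+24) + (-32m^2-52m+24)
  m^3+8m+24 = (-(1/32)m+13/256)(-32m^2-52m+24) + ((729/64)m+729/32)
  -32m^2-52m+24 = (-(2048/729)m+256/243)((729/64)m+729/32) + (0)
Last nonzero remainder: (729/64)m+729/32. Dividing through by 729/64 gives the monic gcd m+2.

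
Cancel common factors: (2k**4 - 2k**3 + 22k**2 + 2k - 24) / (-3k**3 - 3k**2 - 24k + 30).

(-2k**3 - 22k - 24)/(3k**2 + 6k + 30)

By polynomial division,
  2k**4 - 2k**3 + 22k**2 + 2k - 24 = (-(2/3)k + 4/3)(-3k**3 - 3k**2 - 24k + 30) + (10k**2 + 54k - 64)
  -3k**3 - 3k**2 - 24k + 30 = (-(3/10)k + 33/25)(10k**2 + 54k - 64) + (-(2862/25)k + 2862/25)
  10k**2 + 54k - 64 = (-(125/1431)k - 800/1431)(-(2862/25)k + 2862/25) + (0)
Last nonzero remainder: -(2862/25)k + 2862/25. Dividing through by -2862/25 gives the monic gcd k - 1.
Cancel k - 1 from numerator and denominator to get the reduced form.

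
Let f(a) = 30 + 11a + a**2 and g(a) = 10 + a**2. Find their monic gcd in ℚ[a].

Euclidean algorithm in ℚ[a]:
  a**2 + 11a + 30 = (a**2 + 10) + (11a + 20)
  a**2 + 10 = ((1/11)a - 20/121)(11a + 20) + (1610/121)
  11a + 20 = ((1331/1610)a + 242/161)(1610/121) + (0)
The last nonzero remainder is the constant 1610/121, so the polynomials are coprime and gcd = 1.

1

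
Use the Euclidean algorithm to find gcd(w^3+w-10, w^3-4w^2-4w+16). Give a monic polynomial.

Repeated division with remainder:
  w^3+w-10 = (w^3-4w^2-4w+16) + (4w^2+5w-26)
  w^3-4w^2-4w+16 = ((1/4)w-21/16)(4w^2+5w-26) + ((145/16)w-145/8)
  4w^2+5w-26 = ((64/145)w+208/145)((145/16)w-145/8) + (0)
Last nonzero remainder: (145/16)w-145/8. Dividing through by 145/16 gives the monic gcd w-2.

w-2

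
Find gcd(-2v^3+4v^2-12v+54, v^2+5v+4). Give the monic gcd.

1

Euclidean algorithm in ℚ[v]:
  -2v^3+4v^2-12v+54 = (-2v+14)(v^2+5v+4) + (-74v-2)
  v^2+5v+4 = (-(1/74)v-92/1369)(-74v-2) + (5292/1369)
  -74v-2 = (-(50653/2646)v-1369/2646)(5292/1369) + (0)
The last nonzero remainder is the constant 5292/1369, so the polynomials are coprime and gcd = 1.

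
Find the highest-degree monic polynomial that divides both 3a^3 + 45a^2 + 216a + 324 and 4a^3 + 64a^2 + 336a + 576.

a^2 + 12a + 36

Euclidean algorithm in ℚ[a]:
  3a^3 + 45a^2 + 216a + 324 = (3/4)(4a^3 + 64a^2 + 336a + 576) + (-3a^2 - 36a - 108)
  4a^3 + 64a^2 + 336a + 576 = (-(4/3)a - 16/3)(-3a^2 - 36a - 108) + (0)
Last nonzero remainder: -3a^2 - 36a - 108. Dividing through by -3 gives the monic gcd a^2 + 12a + 36.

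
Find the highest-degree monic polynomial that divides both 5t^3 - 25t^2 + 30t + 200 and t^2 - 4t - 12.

Apply the Euclidean algorithm:
  5t^3 - 25t^2 + 30t + 200 = (5t - 5)(t^2 - 4t - 12) + (70t + 140)
  t^2 - 4t - 12 = ((1/70)t - 3/35)(70t + 140) + (0)
Last nonzero remainder: 70t + 140. Dividing through by 70 gives the monic gcd t + 2.

t + 2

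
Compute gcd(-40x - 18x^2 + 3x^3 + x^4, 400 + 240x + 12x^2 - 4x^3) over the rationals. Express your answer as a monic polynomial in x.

10 + 7x + x^2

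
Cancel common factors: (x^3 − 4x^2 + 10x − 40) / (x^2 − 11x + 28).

Euclidean algorithm in ℚ[x]:
  x^3 − 4x^2 + 10x − 40 = (x + 7)(x^2 − 11x + 28) + (59x − 236)
  x^2 − 11x + 28 = ((1/59)x − 7/59)(59x − 236) + (0)
Last nonzero remainder: 59x − 236. Dividing through by 59 gives the monic gcd x − 4.
Cancel x − 4 from numerator and denominator to get the reduced form.

(x^2 + 10)/(x − 7)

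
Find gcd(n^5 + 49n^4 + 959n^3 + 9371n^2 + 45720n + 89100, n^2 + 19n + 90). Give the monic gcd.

Apply the Euclidean algorithm:
  n^5 + 49n^4 + 959n^3 + 9371n^2 + 45720n + 89100 = (n^3 + 30n^2 + 299n + 990)(n^2 + 19n + 90) + (0)
The last nonzero remainder n^2 + 19n + 90 is already monic.

n^2 + 19n + 90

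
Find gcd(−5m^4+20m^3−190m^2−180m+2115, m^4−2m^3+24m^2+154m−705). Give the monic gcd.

Apply the Euclidean algorithm:
  −5m^4+20m^3−190m^2−180m+2115 = (−5)(m^4−2m^3+24m^2+154m−705) + (10m^3−70m^2+590m−1410)
  m^4−2m^3+24m^2+154m−705 = ((1/10)m+1/2)(10m^3−70m^2+590m−1410) + (0)
Last nonzero remainder: 10m^3−70m^2+590m−1410. Dividing through by 10 gives the monic gcd m^3−7m^2+59m−141.

m^3−7m^2+59m−141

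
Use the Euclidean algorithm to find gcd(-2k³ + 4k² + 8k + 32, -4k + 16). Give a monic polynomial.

k - 4

Repeated division with remainder:
  -2k³ + 4k² + 8k + 32 = ((1/2)k² + k + 2)(-4k + 16) + (0)
Last nonzero remainder: -4k + 16. Dividing through by -4 gives the monic gcd k - 4.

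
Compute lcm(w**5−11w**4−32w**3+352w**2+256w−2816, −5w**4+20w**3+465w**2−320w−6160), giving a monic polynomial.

Apply the Euclidean algorithm:
  w**5−11w**4−32w**3+352w**2+256w−2816 = (−(1/5)w+7/5)(−5w**4+20w**3+465w**2−320w−6160) + (33w**3−363w**2−528w+5808)
  −5w**4+20w**3+465w**2−320w−6160 = (−(5/33)w−35/33)(33w**3−363w**2−528w+5808) + (0)
Last nonzero remainder: 33w**3−363w**2−528w+5808. Dividing through by 33 gives the monic gcd w**3−11w**2−16w+176.
Then lcm(f, g) = f·g / gcd(f, g); expanding and making the result monic gives the answer.

w**6−4w**5−109w**4+128w**3+2720w**2−1024w−19712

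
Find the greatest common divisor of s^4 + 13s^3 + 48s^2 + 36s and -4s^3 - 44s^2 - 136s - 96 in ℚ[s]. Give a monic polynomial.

By polynomial division,
  s^4 + 13s^3 + 48s^2 + 36s = (-(1/4)s - 1/2)(-4s^3 - 44s^2 - 136s - 96) + (-8s^2 - 56s - 48)
  -4s^3 - 44s^2 - 136s - 96 = ((1/2)s + 2)(-8s^2 - 56s - 48) + (0)
Last nonzero remainder: -8s^2 - 56s - 48. Dividing through by -8 gives the monic gcd s^2 + 7s + 6.

s^2 + 7s + 6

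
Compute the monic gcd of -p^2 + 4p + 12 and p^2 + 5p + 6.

p + 2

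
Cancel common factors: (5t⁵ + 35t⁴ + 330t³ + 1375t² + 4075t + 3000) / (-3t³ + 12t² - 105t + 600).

Repeated division with remainder:
  5t⁵ + 35t⁴ + 330t³ + 1375t² + 4075t + 3000 = (-(5/3)t² - (55/3)t - 125)(-3t³ + 12t² - 105t + 600) + (1950t² + 1950t + 78000)
  -3t³ + 12t² - 105t + 600 = (-(1/650)t + 1/130)(1950t² + 1950t + 78000) + (0)
Last nonzero remainder: 1950t² + 1950t + 78000. Dividing through by 1950 gives the monic gcd t² + t + 40.
Cancel t² + t + 40 from numerator and denominator to get the reduced form.

(-5t³ - 30t² - 100t - 75)/(3t - 15)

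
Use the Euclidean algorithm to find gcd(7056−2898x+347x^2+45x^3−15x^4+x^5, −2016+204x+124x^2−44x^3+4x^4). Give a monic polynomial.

Repeated division with remainder:
  x^5−15x^4+45x^3+347x^2−2898x+7056 = ((1/4)x−1)(4x^4−44x^3+124x^2+204x−2016) + (−30x^3+420x^2−2190x+5040)
  4x^4−44x^3+124x^2+204x−2016 = (−(2/15)x−2/5)(−30x^3+420x^2−2190x+5040) + (0)
Last nonzero remainder: −30x^3+420x^2−2190x+5040. Dividing through by −30 gives the monic gcd x^3−14x^2+73x−168.

−168+73x−14x^2+x^3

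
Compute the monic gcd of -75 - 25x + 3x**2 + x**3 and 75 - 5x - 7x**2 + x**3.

-15 - 2x + x**2

Euclidean algorithm in ℚ[x]:
  x**3 + 3x**2 - 25x - 75 = (x**3 - 7x**2 - 5x + 75) + (10x**2 - 20x - 150)
  x**3 - 7x**2 - 5x + 75 = ((1/10)x - 1/2)(10x**2 - 20x - 150) + (0)
Last nonzero remainder: 10x**2 - 20x - 150. Dividing through by 10 gives the monic gcd x**2 - 2x - 15.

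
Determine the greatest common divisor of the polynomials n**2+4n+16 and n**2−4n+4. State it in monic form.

Euclidean algorithm in ℚ[n]:
  n**2+4n+16 = (n**2−4n+4) + (8n+12)
  n**2−4n+4 = ((1/8)n−11/16)(8n+12) + (49/4)
  8n+12 = ((32/49)n+48/49)(49/4) + (0)
The last nonzero remainder is the constant 49/4, so the polynomials are coprime and gcd = 1.

1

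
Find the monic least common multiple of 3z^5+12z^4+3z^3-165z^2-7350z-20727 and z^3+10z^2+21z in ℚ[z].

z^6+4z^5+z^4-55z^3-2450z^2-6909z

Repeated division with remainder:
  3z^5+12z^4+3z^3-165z^2-7350z-20727 = (3z^2-18z+120)(z^3+10z^2+21z) + (-987z^2-9870z-20727)
  z^3+10z^2+21z = (-(1/987)z)(-987z^2-9870z-20727) + (0)
Last nonzero remainder: -987z^2-9870z-20727. Dividing through by -987 gives the monic gcd z^2+10z+21.
Then lcm(f, g) = f·g / gcd(f, g); expanding and making the result monic gives the answer.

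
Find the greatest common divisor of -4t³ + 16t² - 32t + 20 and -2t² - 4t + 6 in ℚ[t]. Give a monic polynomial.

t - 1

By polynomial division,
  -4t³ + 16t² - 32t + 20 = (2t - 12)(-2t² - 4t + 6) + (-92t + 92)
  -2t² - 4t + 6 = ((1/46)t + 3/46)(-92t + 92) + (0)
Last nonzero remainder: -92t + 92. Dividing through by -92 gives the monic gcd t - 1.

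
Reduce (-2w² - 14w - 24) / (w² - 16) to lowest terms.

(-2w - 6)/(w - 4)

Apply the Euclidean algorithm:
  -2w² - 14w - 24 = (-2)(w² - 16) + (-14w - 56)
  w² - 16 = (-(1/14)w + 2/7)(-14w - 56) + (0)
Last nonzero remainder: -14w - 56. Dividing through by -14 gives the monic gcd w + 4.
Cancel w + 4 from numerator and denominator to get the reduced form.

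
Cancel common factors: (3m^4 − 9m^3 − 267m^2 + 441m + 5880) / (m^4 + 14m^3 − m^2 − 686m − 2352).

(3m^2 − 9m − 120)/(m^2 + 14m + 48)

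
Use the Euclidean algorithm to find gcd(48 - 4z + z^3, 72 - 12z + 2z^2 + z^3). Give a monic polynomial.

Repeated division with remainder:
  z^3 - 4z + 48 = (z^3 + 2z^2 - 12z + 72) + (-2z^2 + 8z - 24)
  z^3 + 2z^2 - 12z + 72 = (-(1/2)z - 3)(-2z^2 + 8z - 24) + (0)
Last nonzero remainder: -2z^2 + 8z - 24. Dividing through by -2 gives the monic gcd z^2 - 4z + 12.

12 - 4z + z^2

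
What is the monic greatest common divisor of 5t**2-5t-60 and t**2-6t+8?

t-4

Apply the Euclidean algorithm:
  5t**2-5t-60 = (5)(t**2-6t+8) + (25t-100)
  t**2-6t+8 = ((1/25)t-2/25)(25t-100) + (0)
Last nonzero remainder: 25t-100. Dividing through by 25 gives the monic gcd t-4.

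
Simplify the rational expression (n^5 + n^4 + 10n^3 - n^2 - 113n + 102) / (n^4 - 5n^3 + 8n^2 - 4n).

Euclidean algorithm in ℚ[n]:
  n^5 + n^4 + 10n^3 - n^2 - 113n + 102 = (n + 6)(n^4 - 5n^3 + 8n^2 - 4n) + (32n^3 - 45n^2 - 89n + 102)
  n^4 - 5n^3 + 8n^2 - 4n = ((1/32)n - 115/1024)(32n^3 - 45n^2 - 89n + 102) + ((5865/1024)n^2 - (17595/1024)n + 5865/512)
  32n^3 - 45n^2 - 89n + 102 = ((32768/5865)n + 1024/115)((5865/1024)n^2 - (17595/1024)n + 5865/512) + (0)
Last nonzero remainder: (5865/1024)n^2 - (17595/1024)n + 5865/512. Dividing through by 5865/1024 gives the monic gcd n^2 - 3n + 2.
Cancel n^2 - 3n + 2 from numerator and denominator to get the reduced form.

(n^3 + 4n^2 + 20n + 51)/(n^2 - 2n)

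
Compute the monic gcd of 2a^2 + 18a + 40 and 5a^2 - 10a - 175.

Euclidean algorithm in ℚ[a]:
  2a^2 + 18a + 40 = (2/5)(5a^2 - 10a - 175) + (22a + 110)
  5a^2 - 10a - 175 = ((5/22)a - 35/22)(22a + 110) + (0)
Last nonzero remainder: 22a + 110. Dividing through by 22 gives the monic gcd a + 5.

a + 5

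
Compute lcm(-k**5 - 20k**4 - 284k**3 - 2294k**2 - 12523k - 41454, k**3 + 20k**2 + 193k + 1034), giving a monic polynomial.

k**6 + 31k**5 + 504k**4 + 5418k**3 + 37757k**2 + 179207k + 455994

Euclidean algorithm in ℚ[k]:
  -k**5 - 20k**4 - 284k**3 - 2294k**2 - 12523k - 41454 = (-k**2 - 91)(k**3 + 20k**2 + 193k + 1034) + (560k**2 + 5040k + 52640)
  k**3 + 20k**2 + 193k + 1034 = ((1/560)k + 11/560)(560k**2 + 5040k + 52640) + (0)
Last nonzero remainder: 560k**2 + 5040k + 52640. Dividing through by 560 gives the monic gcd k**2 + 9k + 94.
Then lcm(f, g) = f·g / gcd(f, g); expanding and making the result monic gives the answer.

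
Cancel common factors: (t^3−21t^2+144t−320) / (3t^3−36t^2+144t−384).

(t^2−13t+40)/(3t^2−12t+48)

Euclidean algorithm in ℚ[t]:
  t^3−21t^2+144t−320 = (1/3)(3t^3−36t^2+144t−384) + (−9t^2+96t−192)
  3t^3−36t^2+144t−384 = (−(1/3)t+4/9)(−9t^2+96t−192) + ((112/3)t−896/3)
  −9t^2+96t−192 = (−(27/112)t+9/14)((112/3)t−896/3) + (0)
Last nonzero remainder: (112/3)t−896/3. Dividing through by 112/3 gives the monic gcd t−8.
Cancel t−8 from numerator and denominator to get the reduced form.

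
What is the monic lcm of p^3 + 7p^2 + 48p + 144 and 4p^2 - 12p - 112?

Euclidean algorithm in ℚ[p]:
  p^3 + 7p^2 + 48p + 144 = ((1/4)p + 5/2)(4p^2 - 12p - 112) + (106p + 424)
  4p^2 - 12p - 112 = ((2/53)p - 14/53)(106p + 424) + (0)
Last nonzero remainder: 106p + 424. Dividing through by 106 gives the monic gcd p + 4.
Then lcm(f, g) = f·g / gcd(f, g); expanding and making the result monic gives the answer.

p^4 - p^2 - 192p - 1008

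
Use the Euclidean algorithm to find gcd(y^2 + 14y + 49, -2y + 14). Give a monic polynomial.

1

Euclidean algorithm in ℚ[y]:
  y^2 + 14y + 49 = (-(1/2)y - 21/2)(-2y + 14) + (196)
  -2y + 14 = (-(1/98)y + 1/14)(196) + (0)
The last nonzero remainder is the constant 196, so the polynomials are coprime and gcd = 1.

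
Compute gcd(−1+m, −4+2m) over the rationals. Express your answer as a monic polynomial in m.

Euclidean algorithm in ℚ[m]:
  m−1 = (1/2)(2m−4) + (1)
  2m−4 = (2m−4)(1) + (0)
The last nonzero remainder is the constant 1, so the polynomials are coprime and gcd = 1.

1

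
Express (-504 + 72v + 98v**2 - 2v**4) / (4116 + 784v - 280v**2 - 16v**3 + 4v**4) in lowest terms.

(12 - 4v - v**2)/(-98 + 2v**2)

Repeated division with remainder:
  -2v**4 + 98v**2 + 72v - 504 = (-1/2)(4v**4 - 16v**3 - 280v**2 + 784v + 4116) + (-8v**3 - 42v**2 + 464v + 1554)
  4v**4 - 16v**3 - 280v**2 + 784v + 4116 = (-(1/2)v + 37/8)(-8v**3 - 42v**2 + 464v + 1554) + ((585/4)v**2 - 585v - 12285/4)
  -8v**3 - 42v**2 + 464v + 1554 = (-(32/585)v - 296/585)((585/4)v**2 - 585v - 12285/4) + (0)
Last nonzero remainder: (585/4)v**2 - 585v - 12285/4. Dividing through by 585/4 gives the monic gcd v**2 - 4v - 21.
Cancel v**2 - 4v - 21 from numerator and denominator to get the reduced form.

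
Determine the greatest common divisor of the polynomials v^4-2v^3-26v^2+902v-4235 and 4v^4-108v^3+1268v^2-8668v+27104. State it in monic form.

Repeated division with remainder:
  v^4-2v^3-26v^2+902v-4235 = (1/4)(4v^4-108v^3+1268v^2-8668v+27104) + (25v^3-343v^2+3069v-11011)
  4v^4-108v^3+1268v^2-8668v+27104 = ((4/25)v-1328/625)(25v^3-343v^2+3069v-11011) + ((30096/625)v^2-(240768/625)v+2317392/625)
  25v^3-343v^2+3069v-11011 = ((15625/30096)v-8125/2736)((30096/625)v^2-(240768/625)v+2317392/625) + (0)
Last nonzero remainder: (30096/625)v^2-(240768/625)v+2317392/625. Dividing through by 30096/625 gives the monic gcd v^2-8v+77.

v^2-8v+77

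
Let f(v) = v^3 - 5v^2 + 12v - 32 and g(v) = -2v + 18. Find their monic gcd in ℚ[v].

1

Repeated division with remainder:
  v^3 - 5v^2 + 12v - 32 = (-(1/2)v^2 - 2v - 24)(-2v + 18) + (400)
  -2v + 18 = (-(1/200)v + 9/200)(400) + (0)
The last nonzero remainder is the constant 400, so the polynomials are coprime and gcd = 1.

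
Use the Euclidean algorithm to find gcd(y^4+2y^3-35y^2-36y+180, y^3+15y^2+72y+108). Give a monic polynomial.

y^2+9y+18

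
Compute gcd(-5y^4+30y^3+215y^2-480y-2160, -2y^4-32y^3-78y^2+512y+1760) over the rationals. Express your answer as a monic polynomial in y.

y^2-16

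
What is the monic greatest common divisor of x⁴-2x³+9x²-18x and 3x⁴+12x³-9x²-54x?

Repeated division with remainder:
  x⁴-2x³+9x²-18x = (1/3)(3x⁴+12x³-9x²-54x) + (-6x³+12x²)
  3x⁴+12x³-9x²-54x = (-(1/2)x-3)(-6x³+12x²) + (27x²-54x)
  -6x³+12x² = (-(2/9)x)(27x²-54x) + (0)
Last nonzero remainder: 27x²-54x. Dividing through by 27 gives the monic gcd x²-2x.

x²-2x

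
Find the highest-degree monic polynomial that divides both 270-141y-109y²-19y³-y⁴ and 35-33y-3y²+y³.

Euclidean algorithm in ℚ[y]:
  -y⁴-19y³-109y²-141y+270 = (-y-22)(y³-3y²-33y+35) + (-208y²-832y+1040)
  y³-3y²-33y+35 = (-(1/208)y+7/208)(-208y²-832y+1040) + (0)
Last nonzero remainder: -208y²-832y+1040. Dividing through by -208 gives the monic gcd y²+4y-5.

-5+4y+y²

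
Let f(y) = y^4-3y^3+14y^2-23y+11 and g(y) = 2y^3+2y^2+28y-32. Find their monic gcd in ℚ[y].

Euclidean algorithm in ℚ[y]:
  y^4-3y^3+14y^2-23y+11 = ((1/2)y-2)(2y^3+2y^2+28y-32) + (4y^2+49y-53)
  2y^3+2y^2+28y-32 = ((1/2)y-45/8)(4y^2+49y-53) + ((2641/8)y-2641/8)
  4y^2+49y-53 = ((32/2641)y+424/2641)((2641/8)y-2641/8) + (0)
Last nonzero remainder: (2641/8)y-2641/8. Dividing through by 2641/8 gives the monic gcd y-1.

y-1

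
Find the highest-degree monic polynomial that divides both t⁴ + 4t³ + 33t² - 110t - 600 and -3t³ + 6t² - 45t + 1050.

Apply the Euclidean algorithm:
  t⁴ + 4t³ + 33t² - 110t - 600 = (-(1/3)t - 2)(-3t³ + 6t² - 45t + 1050) + (30t² + 150t + 1500)
  -3t³ + 6t² - 45t + 1050 = (-(1/10)t + 7/10)(30t² + 150t + 1500) + (0)
Last nonzero remainder: 30t² + 150t + 1500. Dividing through by 30 gives the monic gcd t² + 5t + 50.

t² + 5t + 50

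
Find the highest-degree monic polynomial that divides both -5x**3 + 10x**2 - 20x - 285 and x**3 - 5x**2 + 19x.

x**2 - 5x + 19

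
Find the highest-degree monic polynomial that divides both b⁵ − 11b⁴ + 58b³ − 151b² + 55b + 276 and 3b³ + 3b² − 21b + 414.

b² − 5b + 23

Euclidean algorithm in ℚ[b]:
  b⁵ − 11b⁴ + 58b³ − 151b² + 55b + 276 = ((1/3)b² − 4b + 77/3)(3b³ + 3b² − 21b + 414) + (−450b² + 2250b − 10350)
  3b³ + 3b² − 21b + 414 = (−(1/150)b − 1/25)(−450b² + 2250b − 10350) + (0)
Last nonzero remainder: −450b² + 2250b − 10350. Dividing through by −450 gives the monic gcd b² − 5b + 23.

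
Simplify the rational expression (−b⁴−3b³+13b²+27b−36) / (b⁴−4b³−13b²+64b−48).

(−b−3)/(b−4)

Repeated division with remainder:
  −b⁴−3b³+13b²+27b−36 = (−1)(b⁴−4b³−13b²+64b−48) + (−7b³+91b−84)
  b⁴−4b³−13b²+64b−48 = (−(1/7)b+4/7)(−7b³+91b−84) + (0)
Last nonzero remainder: −7b³+91b−84. Dividing through by −7 gives the monic gcd b³−13b+12.
Cancel b³−13b+12 from numerator and denominator to get the reduced form.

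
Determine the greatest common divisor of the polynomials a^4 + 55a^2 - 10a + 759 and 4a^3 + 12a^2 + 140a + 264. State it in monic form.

Euclidean algorithm in ℚ[a]:
  a^4 + 55a^2 - 10a + 759 = ((1/4)a - 3/4)(4a^3 + 12a^2 + 140a + 264) + (29a^2 + 29a + 957)
  4a^3 + 12a^2 + 140a + 264 = ((4/29)a + 8/29)(29a^2 + 29a + 957) + (0)
Last nonzero remainder: 29a^2 + 29a + 957. Dividing through by 29 gives the monic gcd a^2 + a + 33.

a^2 + a + 33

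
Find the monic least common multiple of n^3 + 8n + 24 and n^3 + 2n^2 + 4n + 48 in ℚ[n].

Repeated division with remainder:
  n^3 + 8n + 24 = (n^3 + 2n^2 + 4n + 48) + (-2n^2 + 4n - 24)
  n^3 + 2n^2 + 4n + 48 = (-(1/2)n - 2)(-2n^2 + 4n - 24) + (0)
Last nonzero remainder: -2n^2 + 4n - 24. Dividing through by -2 gives the monic gcd n^2 - 2n + 12.
Then lcm(f, g) = f·g / gcd(f, g); expanding and making the result monic gives the answer.

n^4 + 4n^3 + 8n^2 + 56n + 96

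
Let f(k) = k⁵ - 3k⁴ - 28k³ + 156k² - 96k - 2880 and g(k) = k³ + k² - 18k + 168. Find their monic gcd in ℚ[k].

k² - 6k + 24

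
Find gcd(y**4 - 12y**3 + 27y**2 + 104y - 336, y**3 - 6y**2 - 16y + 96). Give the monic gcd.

By polynomial division,
  y**4 - 12y**3 + 27y**2 + 104y - 336 = (y - 6)(y**3 - 6y**2 - 16y + 96) + (7y**2 - 88y + 240)
  y**3 - 6y**2 - 16y + 96 = ((1/7)y + 46/49)(7y**2 - 88y + 240) + ((1584/49)y - 6336/49)
  7y**2 - 88y + 240 = ((343/1584)y - 245/132)((1584/49)y - 6336/49) + (0)
Last nonzero remainder: (1584/49)y - 6336/49. Dividing through by 1584/49 gives the monic gcd y - 4.

y - 4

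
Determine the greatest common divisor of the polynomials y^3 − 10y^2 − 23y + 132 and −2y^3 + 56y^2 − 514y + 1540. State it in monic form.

y − 11

Repeated division with remainder:
  y^3 − 10y^2 − 23y + 132 = (−1/2)(−2y^3 + 56y^2 − 514y + 1540) + (18y^2 − 280y + 902)
  −2y^3 + 56y^2 − 514y + 1540 = (−(1/9)y + 112/81)(18y^2 − 280y + 902) + (−(2156/81)y + 23716/81)
  18y^2 − 280y + 902 = (−(729/1078)y + 3321/1078)(−(2156/81)y + 23716/81) + (0)
Last nonzero remainder: −(2156/81)y + 23716/81. Dividing through by −2156/81 gives the monic gcd y − 11.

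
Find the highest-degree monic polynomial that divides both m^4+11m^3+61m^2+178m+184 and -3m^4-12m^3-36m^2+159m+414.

Euclidean algorithm in ℚ[m]:
  m^4+11m^3+61m^2+178m+184 = (-1/3)(-3m^4-12m^3-36m^2+159m+414) + (7m^3+49m^2+231m+322)
  -3m^4-12m^3-36m^2+159m+414 = (-(3/7)m+9/7)(7m^3+49m^2+231m+322) + (0)
Last nonzero remainder: 7m^3+49m^2+231m+322. Dividing through by 7 gives the monic gcd m^3+7m^2+33m+46.

m^3+7m^2+33m+46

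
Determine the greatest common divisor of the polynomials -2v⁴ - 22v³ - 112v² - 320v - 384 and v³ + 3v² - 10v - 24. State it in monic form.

Apply the Euclidean algorithm:
  -2v⁴ - 22v³ - 112v² - 320v - 384 = (-2v - 16)(v³ + 3v² - 10v - 24) + (-84v² - 528v - 768)
  v³ + 3v² - 10v - 24 = (-(1/84)v + 23/588)(-84v² - 528v - 768) + ((74/49)v + 296/49)
  -84v² - 528v - 768 = (-(2058/37)v - 4704/37)((74/49)v + 296/49) + (0)
Last nonzero remainder: (74/49)v + 296/49. Dividing through by 74/49 gives the monic gcd v + 4.

v + 4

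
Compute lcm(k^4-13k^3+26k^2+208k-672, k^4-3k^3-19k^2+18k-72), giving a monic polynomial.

k^6-14k^5+42k^4+143k^3-802k^2+1296k-2016

Repeated division with remainder:
  k^4-13k^3+26k^2+208k-672 = (k^4-3k^3-19k^2+18k-72) + (-10k^3+45k^2+190k-600)
  k^4-3k^3-19k^2+18k-72 = (-(1/10)k-3/20)(-10k^3+45k^2+190k-600) + ((27/4)k^2-(27/2)k-162)
  -10k^3+45k^2+190k-600 = (-(40/27)k+100/27)((27/4)k^2-(27/2)k-162) + (0)
Last nonzero remainder: (27/4)k^2-(27/2)k-162. Dividing through by 27/4 gives the monic gcd k^2-2k-24.
Then lcm(f, g) = f·g / gcd(f, g); expanding and making the result monic gives the answer.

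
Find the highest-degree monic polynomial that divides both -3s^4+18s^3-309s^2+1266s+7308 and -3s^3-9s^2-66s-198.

s+3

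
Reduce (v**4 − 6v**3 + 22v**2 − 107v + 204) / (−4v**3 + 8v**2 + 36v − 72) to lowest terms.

(−v**3 + 3v**2 − 13v + 68)/(4v**2 + 4v − 24)

Apply the Euclidean algorithm:
  v**4 − 6v**3 + 22v**2 − 107v + 204 = (−(1/4)v + 1)(−4v**3 + 8v**2 + 36v − 72) + (23v**2 − 161v + 276)
  −4v**3 + 8v**2 + 36v − 72 = (−(4/23)v − 20/23)(23v**2 − 161v + 276) + (−56v + 168)
  23v**2 − 161v + 276 = (−(23/56)v + 23/14)(−56v + 168) + (0)
Last nonzero remainder: −56v + 168. Dividing through by −56 gives the monic gcd v − 3.
Cancel v − 3 from numerator and denominator to get the reduced form.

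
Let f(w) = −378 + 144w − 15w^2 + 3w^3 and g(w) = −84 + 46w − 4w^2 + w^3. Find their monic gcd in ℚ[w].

42 − 2w + w^2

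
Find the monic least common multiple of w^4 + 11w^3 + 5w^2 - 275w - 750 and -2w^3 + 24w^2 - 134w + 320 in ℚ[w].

Euclidean algorithm in ℚ[w]:
  w^4 + 11w^3 + 5w^2 - 275w - 750 = (-(1/2)w - 23/2)(-2w^3 + 24w^2 - 134w + 320) + (214w^2 - 1656w + 2930)
  -2w^3 + 24w^2 - 134w + 320 = (-(1/107)w + 456/11449)(214w^2 - 1656w + 2930) + (-(465520/11449)w + 2327600/11449)
  214w^2 - 1656w + 2930 = (-(1225043/232760)w + 3354557/232760)(-(465520/11449)w + 2327600/11449) + (0)
Last nonzero remainder: -(465520/11449)w + 2327600/11449. Dividing through by -465520/11449 gives the monic gcd w - 5.
Then lcm(f, g) = f·g / gcd(f, g); expanding and making the result monic gives the answer.

w^6 + 4w^5 - 40w^4 + 42w^3 + 1335w^2 - 3550w - 24000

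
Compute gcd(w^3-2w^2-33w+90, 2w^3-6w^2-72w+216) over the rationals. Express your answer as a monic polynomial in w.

Apply the Euclidean algorithm:
  w^3-2w^2-33w+90 = (1/2)(2w^3-6w^2-72w+216) + (w^2+3w-18)
  2w^3-6w^2-72w+216 = (2w-12)(w^2+3w-18) + (0)
The last nonzero remainder w^2+3w-18 is already monic.

w^2+3w-18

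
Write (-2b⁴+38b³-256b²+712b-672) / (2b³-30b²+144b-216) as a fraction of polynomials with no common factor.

(-b³+13b²-50b+56)/(b²-9b+18)

Euclidean algorithm in ℚ[b]:
  -2b⁴+38b³-256b²+712b-672 = (-b+4)(2b³-30b²+144b-216) + (8b²-80b+192)
  2b³-30b²+144b-216 = ((1/4)b-5/4)(8b²-80b+192) + (-4b+24)
  8b²-80b+192 = (-2b+8)(-4b+24) + (0)
Last nonzero remainder: -4b+24. Dividing through by -4 gives the monic gcd b-6.
Cancel b-6 from numerator and denominator to get the reduced form.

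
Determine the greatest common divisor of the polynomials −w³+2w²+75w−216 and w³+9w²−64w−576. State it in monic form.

w²+w−72

Apply the Euclidean algorithm:
  −w³+2w²+75w−216 = (−1)(w³+9w²−64w−576) + (11w²+11w−792)
  w³+9w²−64w−576 = ((1/11)w+8/11)(11w²+11w−792) + (0)
Last nonzero remainder: 11w²+11w−792. Dividing through by 11 gives the monic gcd w²+w−72.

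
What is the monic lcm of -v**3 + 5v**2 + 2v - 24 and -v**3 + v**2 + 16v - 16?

v**5 - 2v**4 - 21v**3 + 38v**2 + 80v - 96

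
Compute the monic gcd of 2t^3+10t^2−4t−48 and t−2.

t−2

Euclidean algorithm in ℚ[t]:
  2t^3+10t^2−4t−48 = (2t^2+14t+24)(t−2) + (0)
The last nonzero remainder t−2 is already monic.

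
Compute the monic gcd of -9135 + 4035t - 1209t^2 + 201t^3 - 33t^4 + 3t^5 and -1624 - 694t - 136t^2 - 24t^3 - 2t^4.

By polynomial division,
  3t^5 - 33t^4 + 201t^3 - 1209t^2 + 4035t - 9135 = (-(3/2)t + 69/2)(-2t^4 - 24t^3 - 136t^2 - 694t - 1624) + (825t^3 + 2442t^2 + 25542t + 46893)
  -2t^4 - 24t^3 - 136t^2 - 694t - 1624 = (-(2/825)t - 452/20625)(825t^3 + 2442t^2 + 25542t + 46893) + (-(12852/625)t^2 - (12852/625)t - 372708/625)
  825t^3 + 2442t^2 + 25542t + 46893 = (-(171875/4284)t - 48125/612)(-(12852/625)t^2 - (12852/625)t - 372708/625) + (0)
Last nonzero remainder: -(12852/625)t^2 - (12852/625)t - 372708/625. Dividing through by -12852/625 gives the monic gcd t^2 + t + 29.

29 + t + t^2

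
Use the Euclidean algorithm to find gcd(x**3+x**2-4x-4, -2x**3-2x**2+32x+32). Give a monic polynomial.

x+1

By polynomial division,
  x**3+x**2-4x-4 = (-1/2)(-2x**3-2x**2+32x+32) + (12x+12)
  -2x**3-2x**2+32x+32 = (-(1/6)x**2+8/3)(12x+12) + (0)
Last nonzero remainder: 12x+12. Dividing through by 12 gives the monic gcd x+1.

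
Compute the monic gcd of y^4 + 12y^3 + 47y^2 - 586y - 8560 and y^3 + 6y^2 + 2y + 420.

y + 10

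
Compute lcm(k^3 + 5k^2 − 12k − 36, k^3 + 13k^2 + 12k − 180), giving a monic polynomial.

k^4 + 15k^3 + 38k^2 − 156k − 360

Repeated division with remainder:
  k^3 + 5k^2 − 12k − 36 = (k^3 + 13k^2 + 12k − 180) + (−8k^2 − 24k + 144)
  k^3 + 13k^2 + 12k − 180 = (−(1/8)k − 5/4)(−8k^2 − 24k + 144) + (0)
Last nonzero remainder: −8k^2 − 24k + 144. Dividing through by −8 gives the monic gcd k^2 + 3k − 18.
Then lcm(f, g) = f·g / gcd(f, g); expanding and making the result monic gives the answer.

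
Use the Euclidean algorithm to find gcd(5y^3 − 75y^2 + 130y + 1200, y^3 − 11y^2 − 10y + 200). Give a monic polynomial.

y − 10

Euclidean algorithm in ℚ[y]:
  5y^3 − 75y^2 + 130y + 1200 = (5)(y^3 − 11y^2 − 10y + 200) + (−20y^2 + 180y + 200)
  y^3 − 11y^2 − 10y + 200 = (−(1/20)y + 1/10)(−20y^2 + 180y + 200) + (−18y + 180)
  −20y^2 + 180y + 200 = ((10/9)y + 10/9)(−18y + 180) + (0)
Last nonzero remainder: −18y + 180. Dividing through by −18 gives the monic gcd y − 10.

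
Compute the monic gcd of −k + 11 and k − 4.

1

Apply the Euclidean algorithm:
  −k + 11 = (−1)(k − 4) + (7)
  k − 4 = ((1/7)k − 4/7)(7) + (0)
The last nonzero remainder is the constant 7, so the polynomials are coprime and gcd = 1.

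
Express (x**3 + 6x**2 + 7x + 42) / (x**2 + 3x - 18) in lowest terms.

(x**2 + 7)/(x - 3)

Euclidean algorithm in ℚ[x]:
  x**3 + 6x**2 + 7x + 42 = (x + 3)(x**2 + 3x - 18) + (16x + 96)
  x**2 + 3x - 18 = ((1/16)x - 3/16)(16x + 96) + (0)
Last nonzero remainder: 16x + 96. Dividing through by 16 gives the monic gcd x + 6.
Cancel x + 6 from numerator and denominator to get the reduced form.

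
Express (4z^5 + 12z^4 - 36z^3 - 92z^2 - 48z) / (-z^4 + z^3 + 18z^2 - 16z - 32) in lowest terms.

(-4z^3 + 8z^2 + 12z)/(z^2 - 6z + 8)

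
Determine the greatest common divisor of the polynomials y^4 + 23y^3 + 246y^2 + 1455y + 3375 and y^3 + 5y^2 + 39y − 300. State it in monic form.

y^2 + 9y + 75

Repeated division with remainder:
  y^4 + 23y^3 + 246y^2 + 1455y + 3375 = (y + 18)(y^3 + 5y^2 + 39y − 300) + (117y^2 + 1053y + 8775)
  y^3 + 5y^2 + 39y − 300 = ((1/117)y − 4/117)(117y^2 + 1053y + 8775) + (0)
Last nonzero remainder: 117y^2 + 1053y + 8775. Dividing through by 117 gives the monic gcd y^2 + 9y + 75.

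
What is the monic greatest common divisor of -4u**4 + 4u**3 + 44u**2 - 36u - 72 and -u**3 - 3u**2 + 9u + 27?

Repeated division with remainder:
  -4u**4 + 4u**3 + 44u**2 - 36u - 72 = (4u - 16)(-u**3 - 3u**2 + 9u + 27) + (-40u**2 + 360)
  -u**3 - 3u**2 + 9u + 27 = ((1/40)u + 3/40)(-40u**2 + 360) + (0)
Last nonzero remainder: -40u**2 + 360. Dividing through by -40 gives the monic gcd u**2 - 9.

u**2 - 9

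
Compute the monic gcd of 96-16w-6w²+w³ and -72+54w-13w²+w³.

24-10w+w²

Euclidean algorithm in ℚ[w]:
  w³-6w²-16w+96 = (w³-13w²+54w-72) + (7w²-70w+168)
  w³-13w²+54w-72 = ((1/7)w-3/7)(7w²-70w+168) + (0)
Last nonzero remainder: 7w²-70w+168. Dividing through by 7 gives the monic gcd w²-10w+24.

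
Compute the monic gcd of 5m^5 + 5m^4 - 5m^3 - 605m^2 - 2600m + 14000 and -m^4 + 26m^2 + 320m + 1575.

Apply the Euclidean algorithm:
  5m^5 + 5m^4 - 5m^3 - 605m^2 - 2600m + 14000 = (-5m - 5)(-m^4 + 26m^2 + 320m + 1575) + (125m^3 + 1125m^2 + 6875m + 21875)
  -m^4 + 26m^2 + 320m + 1575 = (-(1/125)m + 9/125)(125m^3 + 1125m^2 + 6875m + 21875) + (0)
Last nonzero remainder: 125m^3 + 1125m^2 + 6875m + 21875. Dividing through by 125 gives the monic gcd m^3 + 9m^2 + 55m + 175.

m^3 + 9m^2 + 55m + 175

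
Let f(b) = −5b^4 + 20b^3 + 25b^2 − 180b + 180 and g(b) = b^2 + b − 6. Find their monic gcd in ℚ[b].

b^2 + b − 6

Repeated division with remainder:
  −5b^4 + 20b^3 + 25b^2 − 180b + 180 = (−5b^2 + 25b − 30)(b^2 + b − 6) + (0)
The last nonzero remainder b^2 + b − 6 is already monic.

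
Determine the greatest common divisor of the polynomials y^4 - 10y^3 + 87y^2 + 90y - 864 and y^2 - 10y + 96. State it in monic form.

y^2 - 10y + 96

By polynomial division,
  y^4 - 10y^3 + 87y^2 + 90y - 864 = (y^2 - 9)(y^2 - 10y + 96) + (0)
The last nonzero remainder y^2 - 10y + 96 is already monic.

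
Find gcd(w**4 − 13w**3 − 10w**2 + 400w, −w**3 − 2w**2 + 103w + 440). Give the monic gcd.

w + 5

Repeated division with remainder:
  w**4 − 13w**3 − 10w**2 + 400w = (−w + 15)(−w**3 − 2w**2 + 103w + 440) + (123w**2 − 705w − 6600)
  −w**3 − 2w**2 + 103w + 440 = (−(1/123)w − 317/5043)(123w**2 − 705w − 6600) + ((8448/1681)w + 42240/1681)
  123w**2 − 705w − 6600 = ((68921/2816)w − 8405/32)((8448/1681)w + 42240/1681) + (0)
Last nonzero remainder: (8448/1681)w + 42240/1681. Dividing through by 8448/1681 gives the monic gcd w + 5.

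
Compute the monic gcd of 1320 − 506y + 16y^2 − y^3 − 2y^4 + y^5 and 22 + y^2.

22 + y^2

By polynomial division,
  y^5 − 2y^4 − y^3 + 16y^2 − 506y + 1320 = (y^3 − 2y^2 − 23y + 60)(y^2 + 22) + (0)
The last nonzero remainder y^2 + 22 is already monic.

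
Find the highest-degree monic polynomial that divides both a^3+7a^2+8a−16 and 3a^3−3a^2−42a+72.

a+4

Euclidean algorithm in ℚ[a]:
  a^3+7a^2+8a−16 = (1/3)(3a^3−3a^2−42a+72) + (8a^2+22a−40)
  3a^3−3a^2−42a+72 = ((3/8)a−45/32)(8a^2+22a−40) + ((63/16)a+63/4)
  8a^2+22a−40 = ((128/63)a−160/63)((63/16)a+63/4) + (0)
Last nonzero remainder: (63/16)a+63/4. Dividing through by 63/16 gives the monic gcd a+4.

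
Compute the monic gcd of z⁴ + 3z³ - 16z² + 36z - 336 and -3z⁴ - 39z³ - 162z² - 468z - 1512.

By polynomial division,
  z⁴ + 3z³ - 16z² + 36z - 336 = (-1/3)(-3z⁴ - 39z³ - 162z² - 468z - 1512) + (-10z³ - 70z² - 120z - 840)
  -3z⁴ - 39z³ - 162z² - 468z - 1512 = ((3/10)z + 9/5)(-10z³ - 70z² - 120z - 840) + (0)
Last nonzero remainder: -10z³ - 70z² - 120z - 840. Dividing through by -10 gives the monic gcd z³ + 7z² + 12z + 84.

z³ + 7z² + 12z + 84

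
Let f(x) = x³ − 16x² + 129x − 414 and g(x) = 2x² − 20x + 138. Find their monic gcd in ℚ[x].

By polynomial division,
  x³ − 16x² + 129x − 414 = ((1/2)x − 3)(2x² − 20x + 138) + (0)
Last nonzero remainder: 2x² − 20x + 138. Dividing through by 2 gives the monic gcd x² − 10x + 69.

x² − 10x + 69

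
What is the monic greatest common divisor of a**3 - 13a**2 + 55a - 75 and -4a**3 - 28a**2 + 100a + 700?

Euclidean algorithm in ℚ[a]:
  a**3 - 13a**2 + 55a - 75 = (-1/4)(-4a**3 - 28a**2 + 100a + 700) + (-20a**2 + 80a + 100)
  -4a**3 - 28a**2 + 100a + 700 = ((1/5)a + 11/5)(-20a**2 + 80a + 100) + (-96a + 480)
  -20a**2 + 80a + 100 = ((5/24)a + 5/24)(-96a + 480) + (0)
Last nonzero remainder: -96a + 480. Dividing through by -96 gives the monic gcd a - 5.

a - 5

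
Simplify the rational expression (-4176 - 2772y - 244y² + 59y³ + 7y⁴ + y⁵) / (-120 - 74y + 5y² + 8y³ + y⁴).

(-522 + 45y + y² + y³)/(-15 + 2y + y²)

By polynomial division,
  y⁵ + 7y⁴ + 59y³ - 244y² - 2772y - 4176 = (y - 1)(y⁴ + 8y³ + 5y² - 74y - 120) + (62y³ - 165y² - 2726y - 4296)
  y⁴ + 8y³ + 5y² - 74y - 120 = ((1/62)y + 661/3844)(62y³ - 165y² - 2726y - 4296) + ((297297/3844)y² + (891891/1922)y + 594594/961)
  62y³ - 165y² - 2726y - 4296 = ((238328/297297)y - 688076/99099)((297297/3844)y² + (891891/1922)y + 594594/961) + (0)
Last nonzero remainder: (297297/3844)y² + (891891/1922)y + 594594/961. Dividing through by 297297/3844 gives the monic gcd y² + 6y + 8.
Cancel y² + 6y + 8 from numerator and denominator to get the reduced form.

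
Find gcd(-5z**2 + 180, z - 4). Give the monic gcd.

Apply the Euclidean algorithm:
  -5z**2 + 180 = (-5z - 20)(z - 4) + (100)
  z - 4 = ((1/100)z - 1/25)(100) + (0)
The last nonzero remainder is the constant 100, so the polynomials are coprime and gcd = 1.

1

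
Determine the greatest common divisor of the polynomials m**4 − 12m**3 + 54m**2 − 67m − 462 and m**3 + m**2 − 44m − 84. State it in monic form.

m**2 − 5m − 14

Apply the Euclidean algorithm:
  m**4 − 12m**3 + 54m**2 − 67m − 462 = (m − 13)(m**3 + m**2 − 44m − 84) + (111m**2 − 555m − 1554)
  m**3 + m**2 − 44m − 84 = ((1/111)m + 2/37)(111m**2 − 555m − 1554) + (0)
Last nonzero remainder: 111m**2 − 555m − 1554. Dividing through by 111 gives the monic gcd m**2 − 5m − 14.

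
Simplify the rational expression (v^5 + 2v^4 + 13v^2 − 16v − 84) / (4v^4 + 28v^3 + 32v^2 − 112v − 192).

Apply the Euclidean algorithm:
  v^5 + 2v^4 + 13v^2 − 16v − 84 = ((1/4)v − 5/4)(4v^4 + 28v^3 + 32v^2 − 112v − 192) + (27v^3 + 81v^2 − 108v − 324)
  4v^4 + 28v^3 + 32v^2 − 112v − 192 = ((4/27)v + 16/27)(27v^3 + 81v^2 − 108v − 324) + (0)
Last nonzero remainder: 27v^3 + 81v^2 − 108v − 324. Dividing through by 27 gives the monic gcd v^3 + 3v^2 − 4v − 12.
Cancel v^3 + 3v^2 − 4v − 12 from numerator and denominator to get the reduced form.

(v^2 − v + 7)/(4v + 16)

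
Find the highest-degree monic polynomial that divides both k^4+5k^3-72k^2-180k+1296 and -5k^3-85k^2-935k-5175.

k+9

Apply the Euclidean algorithm:
  k^4+5k^3-72k^2-180k+1296 = (-(1/5)k+12/5)(-5k^3-85k^2-935k-5175) + (-55k^2+1029k+13716)
  -5k^3-85k^2-935k-5175 = ((1/11)k+1964/605)(-55k^2+1029k+13716) + (-(3341011/605)k-30069099/605)
  -55k^2+1029k+13716 = ((33275/3341011)k-922020/3341011)(-(3341011/605)k-30069099/605) + (0)
Last nonzero remainder: -(3341011/605)k-30069099/605. Dividing through by -3341011/605 gives the monic gcd k+9.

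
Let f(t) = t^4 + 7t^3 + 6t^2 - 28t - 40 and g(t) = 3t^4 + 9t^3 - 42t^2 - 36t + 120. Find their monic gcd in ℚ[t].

t^3 + 5t^2 - 4t - 20

Euclidean algorithm in ℚ[t]:
  t^4 + 7t^3 + 6t^2 - 28t - 40 = (1/3)(3t^4 + 9t^3 - 42t^2 - 36t + 120) + (4t^3 + 20t^2 - 16t - 80)
  3t^4 + 9t^3 - 42t^2 - 36t + 120 = ((3/4)t - 3/2)(4t^3 + 20t^2 - 16t - 80) + (0)
Last nonzero remainder: 4t^3 + 20t^2 - 16t - 80. Dividing through by 4 gives the monic gcd t^3 + 5t^2 - 4t - 20.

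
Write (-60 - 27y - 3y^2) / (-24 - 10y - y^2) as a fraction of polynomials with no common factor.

Apply the Euclidean algorithm:
  -3y^2 - 27y - 60 = (3)(-y^2 - 10y - 24) + (3y + 12)
  -y^2 - 10y - 24 = (-(1/3)y - 2)(3y + 12) + (0)
Last nonzero remainder: 3y + 12. Dividing through by 3 gives the monic gcd y + 4.
Cancel y + 4 from numerator and denominator to get the reduced form.

(15 + 3y)/(6 + y)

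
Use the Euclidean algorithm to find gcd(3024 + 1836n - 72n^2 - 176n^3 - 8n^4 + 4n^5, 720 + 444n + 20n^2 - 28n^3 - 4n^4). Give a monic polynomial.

-36 - 15n + 2n^2 + n^3

Euclidean algorithm in ℚ[n]:
  4n^5 - 8n^4 - 176n^3 - 72n^2 + 1836n + 3024 = (-n + 9)(-4n^4 - 28n^3 + 20n^2 + 444n + 720) + (96n^3 + 192n^2 - 1440n - 3456)
  -4n^4 - 28n^3 + 20n^2 + 444n + 720 = (-(1/24)n - 5/24)(96n^3 + 192n^2 - 1440n - 3456) + (0)
Last nonzero remainder: 96n^3 + 192n^2 - 1440n - 3456. Dividing through by 96 gives the monic gcd n^3 + 2n^2 - 15n - 36.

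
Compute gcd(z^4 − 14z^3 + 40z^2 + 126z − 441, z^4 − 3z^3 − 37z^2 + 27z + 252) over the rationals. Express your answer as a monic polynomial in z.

z^3 − 7z^2 − 9z + 63

Euclidean algorithm in ℚ[z]:
  z^4 − 14z^3 + 40z^2 + 126z − 441 = (z^4 − 3z^3 − 37z^2 + 27z + 252) + (−11z^3 + 77z^2 + 99z − 693)
  z^4 − 3z^3 − 37z^2 + 27z + 252 = (−(1/11)z − 4/11)(−11z^3 + 77z^2 + 99z − 693) + (0)
Last nonzero remainder: −11z^3 + 77z^2 + 99z − 693. Dividing through by −11 gives the monic gcd z^3 − 7z^2 − 9z + 63.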